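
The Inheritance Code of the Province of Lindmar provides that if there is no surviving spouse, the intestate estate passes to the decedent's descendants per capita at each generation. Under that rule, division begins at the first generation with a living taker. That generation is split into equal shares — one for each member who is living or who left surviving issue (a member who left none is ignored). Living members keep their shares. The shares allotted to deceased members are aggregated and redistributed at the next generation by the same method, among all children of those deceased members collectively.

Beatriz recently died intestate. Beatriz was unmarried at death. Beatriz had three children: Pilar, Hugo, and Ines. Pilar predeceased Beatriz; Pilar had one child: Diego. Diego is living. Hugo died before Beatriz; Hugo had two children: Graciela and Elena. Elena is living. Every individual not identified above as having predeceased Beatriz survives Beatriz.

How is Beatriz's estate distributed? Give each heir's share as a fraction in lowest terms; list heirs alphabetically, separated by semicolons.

There is no surviving spouse, so the entire estate passes to Beatriz's descendants per capita at each generation.
At generation 1 (Pilar, Hugo, Ines) there are 3 shares of (1)/3 = 1/3 each.
Living: Ines — each takes 1/3.
Deceased: Pilar and Hugo. Their combined 2/3 is pooled and carried to generation 2.
At generation 2 (Diego, Graciela, Elena) there are 3 shares of (2/3)/3 = 2/9 each.
Living: Diego, Graciela, and Elena — each takes 2/9.

Diego 2/9; Elena 2/9; Graciela 2/9; Ines 1/3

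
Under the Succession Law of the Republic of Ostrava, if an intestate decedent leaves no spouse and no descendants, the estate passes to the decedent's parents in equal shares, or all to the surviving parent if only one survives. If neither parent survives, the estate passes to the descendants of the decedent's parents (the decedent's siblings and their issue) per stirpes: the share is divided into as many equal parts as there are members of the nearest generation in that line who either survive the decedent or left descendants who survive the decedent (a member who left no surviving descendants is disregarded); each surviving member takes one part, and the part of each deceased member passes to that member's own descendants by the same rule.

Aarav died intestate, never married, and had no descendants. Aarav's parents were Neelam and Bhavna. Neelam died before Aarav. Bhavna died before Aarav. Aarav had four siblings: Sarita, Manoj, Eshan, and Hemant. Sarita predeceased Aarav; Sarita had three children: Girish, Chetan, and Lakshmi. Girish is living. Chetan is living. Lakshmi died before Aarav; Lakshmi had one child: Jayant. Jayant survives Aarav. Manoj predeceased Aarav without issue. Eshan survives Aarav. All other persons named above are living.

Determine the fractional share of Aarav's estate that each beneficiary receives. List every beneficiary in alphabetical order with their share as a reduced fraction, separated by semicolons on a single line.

Chetan 1/9; Eshan 1/3; Girish 1/9; Hemant 1/3; Jayant 1/9

Neither parent survives and there are no descendants, so the estate passes to Aarav's siblings and their issue per stirpes.
Manoj left no surviving issue, so that branch lapses and is disregarded.
The estate is divided into 3 equal shares of 1/3 among Sarita, Eshan, Hemant.
Sarita predeceased; the 1/3 allotted to Sarita's branch passes to Sarita's issue by representation.
The 1/3 is divided into 3 equal shares of 1/9 among Girish, Chetan, Lakshmi.
Girish is living and takes 1/9.
Chetan is living and takes 1/9.
Lakshmi predeceased; the 1/9 allotted to Lakshmi's branch passes to Lakshmi's issue by representation.
Jayant is the sole taker at this level and receives the full 1/9.
Eshan is living and takes 1/3.
Hemant is living and takes 1/3.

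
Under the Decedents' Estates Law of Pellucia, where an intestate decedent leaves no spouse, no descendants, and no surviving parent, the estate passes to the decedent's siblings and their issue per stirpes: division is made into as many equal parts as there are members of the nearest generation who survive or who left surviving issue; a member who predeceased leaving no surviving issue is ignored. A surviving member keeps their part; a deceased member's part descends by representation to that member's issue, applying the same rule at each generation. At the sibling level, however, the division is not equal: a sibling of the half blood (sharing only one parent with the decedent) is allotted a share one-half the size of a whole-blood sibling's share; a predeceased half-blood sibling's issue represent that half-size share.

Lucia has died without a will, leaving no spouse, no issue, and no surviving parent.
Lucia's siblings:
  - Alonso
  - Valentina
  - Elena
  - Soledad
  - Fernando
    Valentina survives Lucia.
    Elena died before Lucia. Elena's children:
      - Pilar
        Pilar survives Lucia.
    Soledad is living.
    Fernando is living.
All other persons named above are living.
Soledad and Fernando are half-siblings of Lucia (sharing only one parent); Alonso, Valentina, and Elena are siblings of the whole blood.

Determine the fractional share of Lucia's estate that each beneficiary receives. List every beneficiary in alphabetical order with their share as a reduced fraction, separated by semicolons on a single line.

Alonso 1/4; Fernando 1/8; Pilar 1/4; Soledad 1/8; Valentina 1/4

No spouse, descendants, or parent survives, so the estate passes to Lucia's siblings per stirpes.
Half-blood siblings count for one-half the weight of whole-blood siblings at the initial division.
Dividing 1 in proportion to weights (total weight 4): Alonso (weight 1) → 1/4; Valentina (weight 1) → 1/4; Elena (weight 1) → 1/4; Soledad (weight 1/2) → 1/8; Fernando (weight 1/2) → 1/8.
Alonso is living and takes 1/4.
Valentina is living and takes 1/4.
Elena predeceased; the 1/4 allotted to Elena's branch passes to Elena's issue by representation.
Pilar is the sole taker at this level and receives the full 1/4.
Soledad is living and takes 1/8.
Fernando is living and takes 1/8.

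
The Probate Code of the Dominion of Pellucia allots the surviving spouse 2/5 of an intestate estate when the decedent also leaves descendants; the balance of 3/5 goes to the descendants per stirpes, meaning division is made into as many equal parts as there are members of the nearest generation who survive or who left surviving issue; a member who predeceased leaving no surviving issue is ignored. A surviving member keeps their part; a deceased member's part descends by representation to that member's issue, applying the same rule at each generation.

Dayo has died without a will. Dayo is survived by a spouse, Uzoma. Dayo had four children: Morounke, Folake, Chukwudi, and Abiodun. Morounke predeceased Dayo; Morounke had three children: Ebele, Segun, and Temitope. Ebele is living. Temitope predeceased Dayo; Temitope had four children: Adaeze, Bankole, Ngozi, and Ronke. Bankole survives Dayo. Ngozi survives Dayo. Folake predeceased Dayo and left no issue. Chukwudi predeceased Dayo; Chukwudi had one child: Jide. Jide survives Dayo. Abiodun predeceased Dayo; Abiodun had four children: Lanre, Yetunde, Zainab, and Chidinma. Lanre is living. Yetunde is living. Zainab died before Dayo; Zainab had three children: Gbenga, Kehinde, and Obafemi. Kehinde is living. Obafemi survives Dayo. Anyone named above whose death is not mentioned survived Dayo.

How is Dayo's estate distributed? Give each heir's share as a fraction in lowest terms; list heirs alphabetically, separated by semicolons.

Uzoma, as surviving spouse, takes 2/5.
The remaining 3/5 passes to Dayo's descendants per stirpes.
Folake left no surviving issue, so that branch lapses and is disregarded.
The 3/5 is divided into 3 equal shares of 1/5 among Morounke, Chukwudi, Abiodun.
Morounke predeceased; the 1/5 allotted to Morounke's branch passes to Morounke's issue by representation.
The 1/5 is divided into 3 equal shares of 1/15 among Ebele, Segun, Temitope.
Ebele is living and takes 1/15.
Segun is living and takes 1/15.
Temitope predeceased; the 1/15 allotted to Temitope's branch passes to Temitope's issue by representation.
The 1/15 is divided into 4 equal shares of 1/60 among Adaeze, Bankole, Ngozi, Ronke.
Adaeze is living and takes 1/60.
Bankole is living and takes 1/60.
Ngozi is living and takes 1/60.
Ronke is living and takes 1/60.
Chukwudi predeceased; the 1/5 allotted to Chukwudi's branch passes to Chukwudi's issue by representation.
Jide is the sole taker at this level and receives the full 1/5.
Abiodun predeceased; the 1/5 allotted to Abiodun's branch passes to Abiodun's issue by representation.
The 1/5 is divided into 4 equal shares of 1/20 among Lanre, Yetunde, Zainab, Chidinma.
Lanre is living and takes 1/20.
Yetunde is living and takes 1/20.
Zainab predeceased; the 1/20 allotted to Zainab's branch passes to Zainab's issue by representation.
The 1/20 is divided into 3 equal shares of 1/60 among Gbenga, Kehinde, Obafemi.
Gbenga is living and takes 1/60.
Kehinde is living and takes 1/60.
Obafemi is living and takes 1/60.
Chidinma is living and takes 1/20.

Adaeze 1/60; Bankole 1/60; Chidinma 1/20; Ebele 1/15; Gbenga 1/60; Jide 1/5; Kehinde 1/60; Lanre 1/20; Ngozi 1/60; Obafemi 1/60; Ronke 1/60; Segun 1/15; Uzoma 2/5; Yetunde 1/20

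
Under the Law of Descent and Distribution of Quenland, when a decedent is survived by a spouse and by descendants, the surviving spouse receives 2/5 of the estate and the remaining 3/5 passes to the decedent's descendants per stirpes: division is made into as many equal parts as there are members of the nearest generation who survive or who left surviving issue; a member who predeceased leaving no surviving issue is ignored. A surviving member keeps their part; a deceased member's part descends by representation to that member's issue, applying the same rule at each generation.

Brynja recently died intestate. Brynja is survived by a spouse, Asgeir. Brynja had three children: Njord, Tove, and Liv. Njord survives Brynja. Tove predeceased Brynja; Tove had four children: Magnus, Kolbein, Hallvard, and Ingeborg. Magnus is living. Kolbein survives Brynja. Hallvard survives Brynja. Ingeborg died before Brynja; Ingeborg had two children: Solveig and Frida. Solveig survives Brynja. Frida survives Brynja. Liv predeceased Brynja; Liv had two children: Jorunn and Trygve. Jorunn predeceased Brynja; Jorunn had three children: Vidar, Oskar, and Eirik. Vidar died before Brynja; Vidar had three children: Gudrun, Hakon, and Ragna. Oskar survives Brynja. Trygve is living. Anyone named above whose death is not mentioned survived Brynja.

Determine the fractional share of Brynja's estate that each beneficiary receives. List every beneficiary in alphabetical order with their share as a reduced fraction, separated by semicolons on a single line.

Asgeir, as surviving spouse, takes 2/5.
The remaining 3/5 passes to Brynja's descendants per stirpes.
The 3/5 is divided into 3 equal shares of 1/5 among Njord, Tove, Liv.
Njord is living and takes 1/5.
Tove predeceased; the 1/5 allotted to Tove's branch passes to Tove's issue by representation.
The 1/5 is divided into 4 equal shares of 1/20 among Magnus, Kolbein, Hallvard, Ingeborg.
Magnus is living and takes 1/20.
Kolbein is living and takes 1/20.
Hallvard is living and takes 1/20.
Ingeborg predeceased; the 1/20 allotted to Ingeborg's branch passes to Ingeborg's issue by representation.
The 1/20 is divided into 2 equal shares of 1/40 among Solveig, Frida.
Solveig is living and takes 1/40.
Frida is living and takes 1/40.
Liv predeceased; the 1/5 allotted to Liv's branch passes to Liv's issue by representation.
The 1/5 is divided into 2 equal shares of 1/10 among Jorunn, Trygve.
Jorunn predeceased; the 1/10 allotted to Jorunn's branch passes to Jorunn's issue by representation.
The 1/10 is divided into 3 equal shares of 1/30 among Vidar, Oskar, Eirik.
Vidar predeceased; the 1/30 allotted to Vidar's branch passes to Vidar's issue by representation.
The 1/30 is divided into 3 equal shares of 1/90 among Gudrun, Hakon, Ragna.
Gudrun is living and takes 1/90.
Hakon is living and takes 1/90.
Ragna is living and takes 1/90.
Oskar is living and takes 1/30.
Eirik is living and takes 1/30.
Trygve is living and takes 1/10.

Asgeir 2/5; Eirik 1/30; Frida 1/40; Gudrun 1/90; Hakon 1/90; Hallvard 1/20; Kolbein 1/20; Magnus 1/20; Njord 1/5; Oskar 1/30; Ragna 1/90; Solveig 1/40; Trygve 1/10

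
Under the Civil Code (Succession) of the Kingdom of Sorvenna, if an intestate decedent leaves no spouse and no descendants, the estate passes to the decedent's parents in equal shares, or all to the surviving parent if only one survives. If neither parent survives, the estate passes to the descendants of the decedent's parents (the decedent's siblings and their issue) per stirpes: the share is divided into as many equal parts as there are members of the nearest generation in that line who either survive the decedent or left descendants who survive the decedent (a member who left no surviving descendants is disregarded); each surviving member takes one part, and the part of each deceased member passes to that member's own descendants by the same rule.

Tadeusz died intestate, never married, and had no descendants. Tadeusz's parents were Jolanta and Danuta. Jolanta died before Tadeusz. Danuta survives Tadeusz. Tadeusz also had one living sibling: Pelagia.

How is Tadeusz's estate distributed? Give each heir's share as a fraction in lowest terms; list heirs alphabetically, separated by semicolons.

Only one parent, Danuta, survives, so Danuta takes the entire estate. The siblings take nothing because a surviving parent has priority.

Danuta 1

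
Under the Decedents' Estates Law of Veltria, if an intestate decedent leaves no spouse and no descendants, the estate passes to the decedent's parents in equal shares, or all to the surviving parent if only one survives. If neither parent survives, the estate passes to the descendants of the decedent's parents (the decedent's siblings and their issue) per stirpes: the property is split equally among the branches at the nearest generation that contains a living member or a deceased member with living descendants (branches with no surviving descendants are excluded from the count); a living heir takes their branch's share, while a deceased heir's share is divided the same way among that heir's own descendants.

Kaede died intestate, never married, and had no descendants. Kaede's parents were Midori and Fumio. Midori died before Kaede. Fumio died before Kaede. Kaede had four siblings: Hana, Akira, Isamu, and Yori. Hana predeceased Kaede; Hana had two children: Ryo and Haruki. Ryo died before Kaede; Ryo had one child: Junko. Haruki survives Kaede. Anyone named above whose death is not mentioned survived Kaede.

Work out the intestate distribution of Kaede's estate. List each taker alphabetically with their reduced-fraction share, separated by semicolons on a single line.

Akira 1/4; Haruki 1/8; Isamu 1/4; Junko 1/8; Yori 1/4

Neither parent survives and there are no descendants, so the estate passes to Kaede's siblings and their issue per stirpes.
The estate is divided into 4 equal shares of 1/4 among Hana, Akira, Isamu, Yori.
Hana predeceased; the 1/4 allotted to Hana's branch passes to Hana's issue by representation.
The 1/4 is divided into 2 equal shares of 1/8 among Ryo, Haruki.
Ryo predeceased; the 1/8 allotted to Ryo's branch passes to Ryo's issue by representation.
Junko is the sole taker at this level and receives the full 1/8.
Haruki is living and takes 1/8.
Akira is living and takes 1/4.
Isamu is living and takes 1/4.
Yori is living and takes 1/4.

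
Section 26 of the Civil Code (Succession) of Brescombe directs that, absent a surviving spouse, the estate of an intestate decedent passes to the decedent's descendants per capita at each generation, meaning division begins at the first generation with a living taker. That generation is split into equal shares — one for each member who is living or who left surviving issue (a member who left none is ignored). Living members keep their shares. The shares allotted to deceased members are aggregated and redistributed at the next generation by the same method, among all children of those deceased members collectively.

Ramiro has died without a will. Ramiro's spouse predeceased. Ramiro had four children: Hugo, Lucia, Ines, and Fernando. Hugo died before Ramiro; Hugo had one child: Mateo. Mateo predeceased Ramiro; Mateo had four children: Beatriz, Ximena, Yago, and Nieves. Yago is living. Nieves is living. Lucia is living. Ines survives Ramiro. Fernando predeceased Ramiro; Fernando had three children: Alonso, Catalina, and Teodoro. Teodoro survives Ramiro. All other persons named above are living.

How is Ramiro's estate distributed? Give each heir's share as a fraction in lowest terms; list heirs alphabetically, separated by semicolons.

Alonso 1/8; Beatriz 1/32; Catalina 1/8; Ines 1/4; Lucia 1/4; Nieves 1/32; Teodoro 1/8; Ximena 1/32; Yago 1/32

There is no surviving spouse, so the entire estate passes to Ramiro's descendants per capita at each generation.
At generation 1 (Hugo, Lucia, Ines, Fernando) there are 4 shares of (1)/4 = 1/4 each.
Living: Lucia and Ines — each takes 1/4.
Deceased: Hugo and Fernando. Their combined 1/2 is pooled and carried to generation 2.
At generation 2 (Mateo, Alonso, Catalina, Teodoro) there are 4 shares of (1/2)/4 = 1/8 each.
Living: Alonso, Catalina, and Teodoro — each takes 1/8.
Deceased: Mateo. That 1/8 share is carried to generation 3.
At generation 3 (Beatriz, Ximena, Yago, Nieves) there are 4 shares of (1/8)/4 = 1/32 each.
Living: Beatriz, Ximena, Yago, and Nieves — each takes 1/32.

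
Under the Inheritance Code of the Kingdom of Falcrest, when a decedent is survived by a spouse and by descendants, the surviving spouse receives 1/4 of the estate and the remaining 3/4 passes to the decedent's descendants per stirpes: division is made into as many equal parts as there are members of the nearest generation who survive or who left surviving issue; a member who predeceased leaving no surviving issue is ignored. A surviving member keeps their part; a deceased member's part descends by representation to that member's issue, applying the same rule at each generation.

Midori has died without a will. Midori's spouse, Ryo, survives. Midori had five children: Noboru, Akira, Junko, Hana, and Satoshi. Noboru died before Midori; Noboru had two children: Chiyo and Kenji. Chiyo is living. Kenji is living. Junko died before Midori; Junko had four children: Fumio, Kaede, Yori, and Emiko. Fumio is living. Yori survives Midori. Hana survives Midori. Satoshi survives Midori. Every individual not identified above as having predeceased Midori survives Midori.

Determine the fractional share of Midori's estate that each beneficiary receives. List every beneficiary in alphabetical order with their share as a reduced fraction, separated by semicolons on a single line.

Akira 3/20; Chiyo 3/40; Emiko 3/80; Fumio 3/80; Hana 3/20; Kaede 3/80; Kenji 3/40; Ryo 1/4; Satoshi 3/20; Yori 3/80

Ryo, as surviving spouse, takes 1/4.
The remaining 3/4 passes to Midori's descendants per stirpes.
The 3/4 is divided into 5 equal shares of 3/20 among Noboru, Akira, Junko, Hana, Satoshi.
Noboru predeceased; the 3/20 allotted to Noboru's branch passes to Noboru's issue by representation.
The 3/20 is divided into 2 equal shares of 3/40 among Chiyo, Kenji.
Chiyo is living and takes 3/40.
Kenji is living and takes 3/40.
Akira is living and takes 3/20.
Junko predeceased; the 3/20 allotted to Junko's branch passes to Junko's issue by representation.
The 3/20 is divided into 4 equal shares of 3/80 among Fumio, Kaede, Yori, Emiko.
Fumio is living and takes 3/80.
Kaede is living and takes 3/80.
Yori is living and takes 3/80.
Emiko is living and takes 3/80.
Hana is living and takes 3/20.
Satoshi is living and takes 3/20.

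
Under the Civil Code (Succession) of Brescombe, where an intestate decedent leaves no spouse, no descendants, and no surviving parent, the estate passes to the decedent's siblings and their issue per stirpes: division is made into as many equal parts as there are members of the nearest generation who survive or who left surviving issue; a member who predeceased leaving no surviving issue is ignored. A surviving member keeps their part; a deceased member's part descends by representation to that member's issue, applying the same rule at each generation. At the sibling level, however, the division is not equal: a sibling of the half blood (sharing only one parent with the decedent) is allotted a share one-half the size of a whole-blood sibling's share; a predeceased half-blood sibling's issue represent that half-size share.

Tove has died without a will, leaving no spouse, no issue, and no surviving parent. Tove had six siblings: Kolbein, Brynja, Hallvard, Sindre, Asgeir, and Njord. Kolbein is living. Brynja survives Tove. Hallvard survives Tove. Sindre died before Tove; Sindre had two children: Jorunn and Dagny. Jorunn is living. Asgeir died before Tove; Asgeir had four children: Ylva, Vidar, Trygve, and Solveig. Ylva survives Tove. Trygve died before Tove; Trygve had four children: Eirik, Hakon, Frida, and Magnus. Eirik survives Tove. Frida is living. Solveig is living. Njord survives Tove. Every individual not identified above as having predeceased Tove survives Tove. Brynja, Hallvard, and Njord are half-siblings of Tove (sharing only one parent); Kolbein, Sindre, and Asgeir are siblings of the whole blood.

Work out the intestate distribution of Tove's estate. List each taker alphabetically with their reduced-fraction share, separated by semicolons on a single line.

Brynja 1/9; Dagny 1/9; Eirik 1/72; Frida 1/72; Hakon 1/72; Hallvard 1/9; Jorunn 1/9; Kolbein 2/9; Magnus 1/72; Njord 1/9; Solveig 1/18; Vidar 1/18; Ylva 1/18

No spouse, descendants, or parent survives, so the estate passes to Tove's siblings per stirpes.
Half-blood siblings count for one-half the weight of whole-blood siblings at the initial division.
Dividing 1 in proportion to weights (total weight 9/2): Kolbein (weight 1) → 2/9; Brynja (weight 1/2) → 1/9; Hallvard (weight 1/2) → 1/9; Sindre (weight 1) → 2/9; Asgeir (weight 1) → 2/9; Njord (weight 1/2) → 1/9.
Kolbein is living and takes 2/9.
Brynja is living and takes 1/9.
Hallvard is living and takes 1/9.
Sindre predeceased; the 2/9 allotted to Sindre's branch passes to Sindre's issue by representation.
The 2/9 is divided into 2 equal shares of 1/9 among Jorunn, Dagny.
Jorunn is living and takes 1/9.
Dagny is living and takes 1/9.
Asgeir predeceased; the 2/9 allotted to Asgeir's branch passes to Asgeir's issue by representation.
The 2/9 is divided into 4 equal shares of 1/18 among Ylva, Vidar, Trygve, Solveig.
Ylva is living and takes 1/18.
Vidar is living and takes 1/18.
Trygve predeceased; the 1/18 allotted to Trygve's branch passes to Trygve's issue by representation.
The 1/18 is divided into 4 equal shares of 1/72 among Eirik, Hakon, Frida, Magnus.
Eirik is living and takes 1/72.
Hakon is living and takes 1/72.
Frida is living and takes 1/72.
Magnus is living and takes 1/72.
Solveig is living and takes 1/18.
Njord is living and takes 1/9.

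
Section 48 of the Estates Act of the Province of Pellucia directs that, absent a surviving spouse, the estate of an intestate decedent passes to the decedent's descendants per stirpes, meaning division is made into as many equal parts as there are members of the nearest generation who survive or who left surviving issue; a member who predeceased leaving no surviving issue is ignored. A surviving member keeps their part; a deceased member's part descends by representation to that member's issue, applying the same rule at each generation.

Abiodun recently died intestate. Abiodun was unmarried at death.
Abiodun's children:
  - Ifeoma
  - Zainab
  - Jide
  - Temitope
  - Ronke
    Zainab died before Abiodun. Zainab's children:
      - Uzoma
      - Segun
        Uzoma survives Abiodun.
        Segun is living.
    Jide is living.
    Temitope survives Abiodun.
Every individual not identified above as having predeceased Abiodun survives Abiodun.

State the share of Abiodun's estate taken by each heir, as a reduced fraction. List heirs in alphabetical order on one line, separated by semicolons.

Ifeoma 1/5; Jide 1/5; Ronke 1/5; Segun 1/10; Temitope 1/5; Uzoma 1/10

There is no surviving spouse, so the entire estate passes to Abiodun's descendants per stirpes.
The estate is divided into 5 equal shares of 1/5 among Ifeoma, Zainab, Jide, Temitope, Ronke.
Ifeoma is living and takes 1/5.
Zainab predeceased; the 1/5 allotted to Zainab's branch passes to Zainab's issue by representation.
The 1/5 is divided into 2 equal shares of 1/10 among Uzoma, Segun.
Uzoma is living and takes 1/10.
Segun is living and takes 1/10.
Jide is living and takes 1/5.
Temitope is living and takes 1/5.
Ronke is living and takes 1/5.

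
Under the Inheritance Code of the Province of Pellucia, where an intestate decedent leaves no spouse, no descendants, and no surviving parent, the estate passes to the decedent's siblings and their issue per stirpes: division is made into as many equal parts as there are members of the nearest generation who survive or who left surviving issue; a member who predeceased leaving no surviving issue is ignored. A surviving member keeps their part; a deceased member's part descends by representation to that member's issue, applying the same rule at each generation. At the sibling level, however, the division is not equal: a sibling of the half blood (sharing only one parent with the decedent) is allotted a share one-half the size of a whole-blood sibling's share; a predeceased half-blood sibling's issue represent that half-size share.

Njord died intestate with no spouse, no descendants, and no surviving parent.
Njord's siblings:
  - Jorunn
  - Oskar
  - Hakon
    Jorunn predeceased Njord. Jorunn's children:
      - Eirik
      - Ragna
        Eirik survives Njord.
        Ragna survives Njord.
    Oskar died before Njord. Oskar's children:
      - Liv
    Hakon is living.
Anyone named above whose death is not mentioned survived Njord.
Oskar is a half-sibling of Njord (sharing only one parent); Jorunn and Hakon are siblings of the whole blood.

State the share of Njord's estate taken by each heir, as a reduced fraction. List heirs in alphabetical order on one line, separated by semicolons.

Eirik 1/5; Hakon 2/5; Liv 1/5; Ragna 1/5

No spouse, descendants, or parent survives, so the estate passes to Njord's siblings per stirpes.
Half-blood siblings count for one-half the weight of whole-blood siblings at the initial division.
Dividing 1 in proportion to weights (total weight 5/2): Jorunn (weight 1) → 2/5; Oskar (weight 1/2) → 1/5; Hakon (weight 1) → 2/5.
Jorunn predeceased; the 2/5 allotted to Jorunn's branch passes to Jorunn's issue by representation.
The 2/5 is divided into 2 equal shares of 1/5 among Eirik, Ragna.
Eirik is living and takes 1/5.
Ragna is living and takes 1/5.
Oskar predeceased; the 1/5 allotted to Oskar's branch passes to Oskar's issue by representation.
Liv is the sole taker at this level and receives the full 1/5.
Hakon is living and takes 2/5.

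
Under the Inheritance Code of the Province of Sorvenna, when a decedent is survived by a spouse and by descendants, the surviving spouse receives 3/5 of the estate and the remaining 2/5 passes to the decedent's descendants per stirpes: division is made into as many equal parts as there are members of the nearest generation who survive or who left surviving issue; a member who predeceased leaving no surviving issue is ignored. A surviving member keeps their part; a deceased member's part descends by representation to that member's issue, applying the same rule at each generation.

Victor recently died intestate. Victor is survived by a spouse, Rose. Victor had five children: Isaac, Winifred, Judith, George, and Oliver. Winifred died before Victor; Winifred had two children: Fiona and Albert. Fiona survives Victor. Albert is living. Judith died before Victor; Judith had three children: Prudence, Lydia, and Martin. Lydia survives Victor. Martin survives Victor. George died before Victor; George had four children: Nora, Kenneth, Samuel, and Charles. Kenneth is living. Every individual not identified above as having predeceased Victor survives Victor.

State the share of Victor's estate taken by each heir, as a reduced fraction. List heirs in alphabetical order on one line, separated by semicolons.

Albert 1/25; Charles 1/50; Fiona 1/25; Isaac 2/25; Kenneth 1/50; Lydia 2/75; Martin 2/75; Nora 1/50; Oliver 2/25; Prudence 2/75; Rose 3/5; Samuel 1/50

Rose, as surviving spouse, takes 3/5.
The remaining 2/5 passes to Victor's descendants per stirpes.
The 2/5 is divided into 5 equal shares of 2/25 among Isaac, Winifred, Judith, George, Oliver.
Isaac is living and takes 2/25.
Winifred predeceased; the 2/25 allotted to Winifred's branch passes to Winifred's issue by representation.
The 2/25 is divided into 2 equal shares of 1/25 among Fiona, Albert.
Fiona is living and takes 1/25.
Albert is living and takes 1/25.
Judith predeceased; the 2/25 allotted to Judith's branch passes to Judith's issue by representation.
The 2/25 is divided into 3 equal shares of 2/75 among Prudence, Lydia, Martin.
Prudence is living and takes 2/75.
Lydia is living and takes 2/75.
Martin is living and takes 2/75.
George predeceased; the 2/25 allotted to George's branch passes to George's issue by representation.
The 2/25 is divided into 4 equal shares of 1/50 among Nora, Kenneth, Samuel, Charles.
Nora is living and takes 1/50.
Kenneth is living and takes 1/50.
Samuel is living and takes 1/50.
Charles is living and takes 1/50.
Oliver is living and takes 2/25.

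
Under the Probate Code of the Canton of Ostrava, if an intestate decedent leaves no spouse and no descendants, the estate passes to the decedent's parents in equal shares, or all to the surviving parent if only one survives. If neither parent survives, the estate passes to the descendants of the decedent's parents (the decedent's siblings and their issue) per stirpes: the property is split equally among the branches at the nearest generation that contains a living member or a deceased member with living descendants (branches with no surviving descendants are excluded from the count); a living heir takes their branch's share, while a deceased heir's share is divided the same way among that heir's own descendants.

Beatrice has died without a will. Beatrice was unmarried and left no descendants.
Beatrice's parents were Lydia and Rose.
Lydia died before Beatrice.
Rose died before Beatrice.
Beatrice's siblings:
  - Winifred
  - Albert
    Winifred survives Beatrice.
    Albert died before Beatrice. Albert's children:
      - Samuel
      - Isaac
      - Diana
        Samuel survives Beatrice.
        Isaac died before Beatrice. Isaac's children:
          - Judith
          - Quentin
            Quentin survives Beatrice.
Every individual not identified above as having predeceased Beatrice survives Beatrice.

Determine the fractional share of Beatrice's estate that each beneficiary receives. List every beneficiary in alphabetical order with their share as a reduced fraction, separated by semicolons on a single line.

Diana 1/6; Judith 1/12; Quentin 1/12; Samuel 1/6; Winifred 1/2

Neither parent survives and there are no descendants, so the estate passes to Beatrice's siblings and their issue per stirpes.
The estate is divided into 2 equal shares of 1/2 among Winifred, Albert.
Winifred is living and takes 1/2.
Albert predeceased; the 1/2 allotted to Albert's branch passes to Albert's issue by representation.
The 1/2 is divided into 3 equal shares of 1/6 among Samuel, Isaac, Diana.
Samuel is living and takes 1/6.
Isaac predeceased; the 1/6 allotted to Isaac's branch passes to Isaac's issue by representation.
The 1/6 is divided into 2 equal shares of 1/12 among Judith, Quentin.
Judith is living and takes 1/12.
Quentin is living and takes 1/12.
Diana is living and takes 1/6.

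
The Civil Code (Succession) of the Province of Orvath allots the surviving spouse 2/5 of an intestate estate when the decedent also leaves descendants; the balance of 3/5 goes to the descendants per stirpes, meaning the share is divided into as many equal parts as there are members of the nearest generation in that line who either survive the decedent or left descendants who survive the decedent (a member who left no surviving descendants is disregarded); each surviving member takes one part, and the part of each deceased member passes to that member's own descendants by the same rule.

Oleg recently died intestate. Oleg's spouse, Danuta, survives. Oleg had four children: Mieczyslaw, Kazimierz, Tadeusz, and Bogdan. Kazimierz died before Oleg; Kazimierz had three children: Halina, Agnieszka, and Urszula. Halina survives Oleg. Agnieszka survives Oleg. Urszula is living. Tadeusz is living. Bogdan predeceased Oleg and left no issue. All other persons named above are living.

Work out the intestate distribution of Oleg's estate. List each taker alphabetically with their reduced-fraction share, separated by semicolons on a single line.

Agnieszka 1/15; Danuta 2/5; Halina 1/15; Mieczyslaw 1/5; Tadeusz 1/5; Urszula 1/15

Danuta, as surviving spouse, takes 2/5.
The remaining 3/5 passes to Oleg's descendants per stirpes.
Bogdan left no surviving issue, so that branch lapses and is disregarded.
The 3/5 is divided into 3 equal shares of 1/5 among Mieczyslaw, Kazimierz, Tadeusz.
Mieczyslaw is living and takes 1/5.
Kazimierz predeceased; the 1/5 allotted to Kazimierz's branch passes to Kazimierz's issue by representation.
The 1/5 is divided into 3 equal shares of 1/15 among Halina, Agnieszka, Urszula.
Halina is living and takes 1/15.
Agnieszka is living and takes 1/15.
Urszula is living and takes 1/15.
Tadeusz is living and takes 1/5.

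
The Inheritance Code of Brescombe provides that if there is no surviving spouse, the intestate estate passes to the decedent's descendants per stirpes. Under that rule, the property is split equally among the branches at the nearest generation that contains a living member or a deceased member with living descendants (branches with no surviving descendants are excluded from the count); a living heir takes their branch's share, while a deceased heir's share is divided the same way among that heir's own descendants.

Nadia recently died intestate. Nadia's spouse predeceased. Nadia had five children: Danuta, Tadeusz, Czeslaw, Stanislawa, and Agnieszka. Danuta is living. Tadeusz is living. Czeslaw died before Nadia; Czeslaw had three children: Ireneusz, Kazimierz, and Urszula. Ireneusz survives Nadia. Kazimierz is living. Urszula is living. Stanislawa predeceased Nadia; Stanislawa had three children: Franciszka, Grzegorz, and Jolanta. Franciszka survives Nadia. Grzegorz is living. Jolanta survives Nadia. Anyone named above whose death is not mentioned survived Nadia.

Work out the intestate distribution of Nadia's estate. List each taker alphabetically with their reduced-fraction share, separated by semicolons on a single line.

There is no surviving spouse, so the entire estate passes to Nadia's descendants per stirpes.
The estate is divided into 5 equal shares of 1/5 among Danuta, Tadeusz, Czeslaw, Stanislawa, Agnieszka.
Danuta is living and takes 1/5.
Tadeusz is living and takes 1/5.
Czeslaw predeceased; the 1/5 allotted to Czeslaw's branch passes to Czeslaw's issue by representation.
The 1/5 is divided into 3 equal shares of 1/15 among Ireneusz, Kazimierz, Urszula.
Ireneusz is living and takes 1/15.
Kazimierz is living and takes 1/15.
Urszula is living and takes 1/15.
Stanislawa predeceased; the 1/5 allotted to Stanislawa's branch passes to Stanislawa's issue by representation.
The 1/5 is divided into 3 equal shares of 1/15 among Franciszka, Grzegorz, Jolanta.
Franciszka is living and takes 1/15.
Grzegorz is living and takes 1/15.
Jolanta is living and takes 1/15.
Agnieszka is living and takes 1/5.

Agnieszka 1/5; Danuta 1/5; Franciszka 1/15; Grzegorz 1/15; Ireneusz 1/15; Jolanta 1/15; Kazimierz 1/15; Tadeusz 1/5; Urszula 1/15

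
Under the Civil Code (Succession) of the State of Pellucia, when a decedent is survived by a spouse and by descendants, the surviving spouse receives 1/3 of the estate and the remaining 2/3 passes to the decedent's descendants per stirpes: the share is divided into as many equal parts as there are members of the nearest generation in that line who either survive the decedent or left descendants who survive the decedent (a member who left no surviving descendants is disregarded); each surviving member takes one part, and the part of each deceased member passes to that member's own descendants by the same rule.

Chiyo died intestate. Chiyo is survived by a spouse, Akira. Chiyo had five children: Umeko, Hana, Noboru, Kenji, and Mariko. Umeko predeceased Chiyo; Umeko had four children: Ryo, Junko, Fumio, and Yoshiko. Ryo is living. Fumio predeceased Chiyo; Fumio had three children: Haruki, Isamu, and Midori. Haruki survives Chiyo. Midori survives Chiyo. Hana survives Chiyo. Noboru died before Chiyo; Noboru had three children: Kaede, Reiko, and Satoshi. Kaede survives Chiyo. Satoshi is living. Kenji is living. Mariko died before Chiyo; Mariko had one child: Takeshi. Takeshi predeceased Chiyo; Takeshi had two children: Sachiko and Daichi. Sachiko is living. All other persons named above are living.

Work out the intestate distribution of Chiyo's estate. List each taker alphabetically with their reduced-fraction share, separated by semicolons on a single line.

Akira, as surviving spouse, takes 1/3.
The remaining 2/3 passes to Chiyo's descendants per stirpes.
The 2/3 is divided into 5 equal shares of 2/15 among Umeko, Hana, Noboru, Kenji, Mariko.
Umeko predeceased; the 2/15 allotted to Umeko's branch passes to Umeko's issue by representation.
The 2/15 is divided into 4 equal shares of 1/30 among Ryo, Junko, Fumio, Yoshiko.
Ryo is living and takes 1/30.
Junko is living and takes 1/30.
Fumio predeceased; the 1/30 allotted to Fumio's branch passes to Fumio's issue by representation.
The 1/30 is divided into 3 equal shares of 1/90 among Haruki, Isamu, Midori.
Haruki is living and takes 1/90.
Isamu is living and takes 1/90.
Midori is living and takes 1/90.
Yoshiko is living and takes 1/30.
Hana is living and takes 2/15.
Noboru predeceased; the 2/15 allotted to Noboru's branch passes to Noboru's issue by representation.
The 2/15 is divided into 3 equal shares of 2/45 among Kaede, Reiko, Satoshi.
Kaede is living and takes 2/45.
Reiko is living and takes 2/45.
Satoshi is living and takes 2/45.
Kenji is living and takes 2/15.
Mariko predeceased; the 2/15 allotted to Mariko's branch passes to Mariko's issue by representation.
Takeshi's line is the sole branch at this level, so the full 2/15 passes to Takeshi's issue by representation.
The 2/15 is divided into 2 equal shares of 1/15 among Sachiko, Daichi.
Sachiko is living and takes 1/15.
Daichi is living and takes 1/15.

Akira 1/3; Daichi 1/15; Hana 2/15; Haruki 1/90; Isamu 1/90; Junko 1/30; Kaede 2/45; Kenji 2/15; Midori 1/90; Reiko 2/45; Ryo 1/30; Sachiko 1/15; Satoshi 2/45; Yoshiko 1/30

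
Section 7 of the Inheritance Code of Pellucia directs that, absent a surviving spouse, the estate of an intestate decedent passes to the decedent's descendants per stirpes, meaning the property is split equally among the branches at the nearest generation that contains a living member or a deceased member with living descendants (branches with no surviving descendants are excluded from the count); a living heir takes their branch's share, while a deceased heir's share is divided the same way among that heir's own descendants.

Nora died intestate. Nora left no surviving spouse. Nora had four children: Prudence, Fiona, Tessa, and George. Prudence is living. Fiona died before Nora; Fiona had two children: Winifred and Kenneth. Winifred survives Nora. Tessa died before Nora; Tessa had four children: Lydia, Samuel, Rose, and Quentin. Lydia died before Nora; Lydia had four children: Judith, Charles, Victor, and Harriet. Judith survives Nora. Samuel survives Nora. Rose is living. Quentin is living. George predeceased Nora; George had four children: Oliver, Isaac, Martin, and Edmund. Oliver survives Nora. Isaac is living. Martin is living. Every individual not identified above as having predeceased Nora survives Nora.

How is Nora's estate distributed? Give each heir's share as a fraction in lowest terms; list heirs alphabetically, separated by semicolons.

There is no surviving spouse, so the entire estate passes to Nora's descendants per stirpes.
The estate is divided into 4 equal shares of 1/4 among Prudence, Fiona, Tessa, George.
Prudence is living and takes 1/4.
Fiona predeceased; the 1/4 allotted to Fiona's branch passes to Fiona's issue by representation.
The 1/4 is divided into 2 equal shares of 1/8 among Winifred, Kenneth.
Winifred is living and takes 1/8.
Kenneth is living and takes 1/8.
Tessa predeceased; the 1/4 allotted to Tessa's branch passes to Tessa's issue by representation.
The 1/4 is divided into 4 equal shares of 1/16 among Lydia, Samuel, Rose, Quentin.
Lydia predeceased; the 1/16 allotted to Lydia's branch passes to Lydia's issue by representation.
The 1/16 is divided into 4 equal shares of 1/64 among Judith, Charles, Victor, Harriet.
Judith is living and takes 1/64.
Charles is living and takes 1/64.
Victor is living and takes 1/64.
Harriet is living and takes 1/64.
Samuel is living and takes 1/16.
Rose is living and takes 1/16.
Quentin is living and takes 1/16.
George predeceased; the 1/4 allotted to George's branch passes to George's issue by representation.
The 1/4 is divided into 4 equal shares of 1/16 among Oliver, Isaac, Martin, Edmund.
Oliver is living and takes 1/16.
Isaac is living and takes 1/16.
Martin is living and takes 1/16.
Edmund is living and takes 1/16.

Charles 1/64; Edmund 1/16; Harriet 1/64; Isaac 1/16; Judith 1/64; Kenneth 1/8; Martin 1/16; Oliver 1/16; Prudence 1/4; Quentin 1/16; Rose 1/16; Samuel 1/16; Victor 1/64; Winifred 1/8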